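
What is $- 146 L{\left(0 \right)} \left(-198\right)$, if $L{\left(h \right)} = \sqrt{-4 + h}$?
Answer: $57816 i \approx 57816.0 i$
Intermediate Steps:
$- 146 L{\left(0 \right)} \left(-198\right) = - 146 \sqrt{-4 + 0} \left(-198\right) = - 146 \sqrt{-4} \left(-198\right) = - 146 \cdot 2 i \left(-198\right) = - 292 i \left(-198\right) = 57816 i$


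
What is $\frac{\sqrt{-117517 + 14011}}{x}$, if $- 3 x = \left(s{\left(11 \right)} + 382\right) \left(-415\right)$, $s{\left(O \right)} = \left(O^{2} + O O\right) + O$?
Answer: $\frac{3 i \sqrt{103506}}{263525} \approx 0.0036625 i$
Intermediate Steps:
$s{\left(O \right)} = O + 2 O^{2}$ ($s{\left(O \right)} = \left(O^{2} + O^{2}\right) + O = 2 O^{2} + O = O + 2 O^{2}$)
$x = \frac{263525}{3}$ ($x = - \frac{\left(11 \left(1 + 2 \cdot 11\right) + 382\right) \left(-415\right)}{3} = - \frac{\left(11 \left(1 + 22\right) + 382\right) \left(-415\right)}{3} = - \frac{\left(11 \cdot 23 + 382\right) \left(-415\right)}{3} = - \frac{\left(253 + 382\right) \left(-415\right)}{3} = - \frac{635 \left(-415\right)}{3} = \left(- \frac{1}{3}\right) \left(-263525\right) = \frac{263525}{3} \approx 87842.0$)
$\frac{\sqrt{-117517 + 14011}}{x} = \frac{\sqrt{-117517 + 14011}}{\frac{263525}{3}} = \sqrt{-103506} \cdot \frac{3}{263525} = i \sqrt{103506} \cdot \frac{3}{263525} = \frac{3 i \sqrt{103506}}{263525}$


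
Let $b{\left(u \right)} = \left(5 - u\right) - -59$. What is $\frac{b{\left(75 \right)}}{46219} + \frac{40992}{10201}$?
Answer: $\frac{1894497037}{471480019} \approx 4.0182$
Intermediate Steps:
$b{\left(u \right)} = 64 - u$ ($b{\left(u \right)} = \left(5 - u\right) + 59 = 64 - u$)
$\frac{b{\left(75 \right)}}{46219} + \frac{40992}{10201} = \frac{64 - 75}{46219} + \frac{40992}{10201} = \left(64 - 75\right) \frac{1}{46219} + 40992 \cdot \frac{1}{10201} = \left(-11\right) \frac{1}{46219} + \frac{40992}{10201} = - \frac{11}{46219} + \frac{40992}{10201} = \frac{1894497037}{471480019}$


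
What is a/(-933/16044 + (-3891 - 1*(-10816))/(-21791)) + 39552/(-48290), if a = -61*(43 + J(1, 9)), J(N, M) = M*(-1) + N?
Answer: 858090251783132/151119764235 ≈ 5678.2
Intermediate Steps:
J(N, M) = N - M (J(N, M) = -M + N = N - M)
a = -2135 (a = -61*(43 + (1 - 1*9)) = -61*(43 + (1 - 9)) = -61*(43 - 8) = -61*35 = -2135)
a/(-933/16044 + (-3891 - 1*(-10816))/(-21791)) + 39552/(-48290) = -2135/(-933/16044 + (-3891 - 1*(-10816))/(-21791)) + 39552/(-48290) = -2135/(-933*1/16044 + (-3891 + 10816)*(-1/21791)) + 39552*(-1/48290) = -2135/(-311/5348 + 6925*(-1/21791)) - 19776/24145 = -2135/(-311/5348 - 6925/21791) - 19776/24145 = -2135/(-6258843/16648324) - 19776/24145 = -2135*(-16648324/6258843) - 19776/24145 = 35544171740/6258843 - 19776/24145 = 858090251783132/151119764235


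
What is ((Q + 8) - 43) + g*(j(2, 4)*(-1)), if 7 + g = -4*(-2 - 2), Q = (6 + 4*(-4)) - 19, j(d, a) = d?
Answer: -82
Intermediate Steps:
Q = -29 (Q = (6 - 16) - 19 = -10 - 19 = -29)
g = 9 (g = -7 - 4*(-2 - 2) = -7 - 4*(-4) = -7 + 16 = 9)
((Q + 8) - 43) + g*(j(2, 4)*(-1)) = ((-29 + 8) - 43) + 9*(2*(-1)) = (-21 - 43) + 9*(-2) = -64 - 18 = -82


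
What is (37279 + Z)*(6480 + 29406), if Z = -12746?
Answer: 880391238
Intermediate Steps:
(37279 + Z)*(6480 + 29406) = (37279 - 12746)*(6480 + 29406) = 24533*35886 = 880391238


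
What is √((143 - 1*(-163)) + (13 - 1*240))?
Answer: √79 ≈ 8.8882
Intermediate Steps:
√((143 - 1*(-163)) + (13 - 1*240)) = √((143 + 163) + (13 - 240)) = √(306 - 227) = √79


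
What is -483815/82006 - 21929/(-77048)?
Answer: -17739334273/3159199144 ≈ -5.6151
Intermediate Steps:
-483815/82006 - 21929/(-77048) = -483815*1/82006 - 21929*(-1/77048) = -483815/82006 + 21929/77048 = -17739334273/3159199144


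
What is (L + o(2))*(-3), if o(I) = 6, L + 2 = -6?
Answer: 6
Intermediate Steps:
L = -8 (L = -2 - 6 = -8)
(L + o(2))*(-3) = (-8 + 6)*(-3) = -2*(-3) = 6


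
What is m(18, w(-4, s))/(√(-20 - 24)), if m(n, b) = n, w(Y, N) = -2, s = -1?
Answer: -9*I*√11/11 ≈ -2.7136*I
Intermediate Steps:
m(18, w(-4, s))/(√(-20 - 24)) = 18/√(-20 - 24) = 18/√(-44) = 18/(2*I*√11) = -I*√11/22*18 = -9*I*√11/11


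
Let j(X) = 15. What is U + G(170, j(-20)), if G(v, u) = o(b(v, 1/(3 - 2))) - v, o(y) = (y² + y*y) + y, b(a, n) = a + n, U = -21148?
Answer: 37335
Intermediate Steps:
o(y) = y + 2*y² (o(y) = (y² + y²) + y = 2*y² + y = y + 2*y²)
G(v, u) = -v + (1 + v)*(3 + 2*v) (G(v, u) = (v + 1/(3 - 2))*(1 + 2*(v + 1/(3 - 2))) - v = (v + 1/1)*(1 + 2*(v + 1/1)) - v = (v + 1)*(1 + 2*(v + 1)) - v = (1 + v)*(1 + 2*(1 + v)) - v = (1 + v)*(1 + (2 + 2*v)) - v = (1 + v)*(3 + 2*v) - v = -v + (1 + v)*(3 + 2*v))
U + G(170, j(-20)) = -21148 + (-1*170 + (1 + 170)*(3 + 2*170)) = -21148 + (-170 + 171*(3 + 340)) = -21148 + (-170 + 171*343) = -21148 + (-170 + 58653) = -21148 + 58483 = 37335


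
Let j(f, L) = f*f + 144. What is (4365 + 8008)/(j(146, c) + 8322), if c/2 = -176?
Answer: 12373/29782 ≈ 0.41545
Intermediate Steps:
c = -352 (c = 2*(-176) = -352)
j(f, L) = 144 + f**2 (j(f, L) = f**2 + 144 = 144 + f**2)
(4365 + 8008)/(j(146, c) + 8322) = (4365 + 8008)/((144 + 146**2) + 8322) = 12373/((144 + 21316) + 8322) = 12373/(21460 + 8322) = 12373/29782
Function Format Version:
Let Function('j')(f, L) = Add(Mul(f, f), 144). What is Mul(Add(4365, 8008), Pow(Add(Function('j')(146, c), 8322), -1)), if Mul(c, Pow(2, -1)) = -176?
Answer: Rational(12373, 29782) ≈ 0.41545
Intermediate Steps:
c = -352 (c = Mul(2, -176) = -352)
Function('j')(f, L) = Add(144, Pow(f, 2)) (Function('j')(f, L) = Add(Pow(f, 2), 144) = Add(144, Pow(f, 2)))
Mul(Add(4365, 8008), Pow(Add(Function('j')(146, c), 8322), -1)) = Mul(Add(4365, 8008), Pow(Add(Add(144, Pow(146, 2)), 8322), -1)) = Mul(12373, Pow(Add(Add(144, 21316), 8322), -1)) = Mul(12373, Pow(Add(21460, 8322), -1)) = Mul(12373, Pow(29782, -1)) = Mul(12373, Rational(1, 29782)) = Rational(12373, 29782)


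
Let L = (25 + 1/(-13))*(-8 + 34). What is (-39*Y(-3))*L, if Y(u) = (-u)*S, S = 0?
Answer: 0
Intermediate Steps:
Y(u) = 0 (Y(u) = -u*0 = 0)
L = 648 (L = (25 - 1/13)*26 = (324/13)*26 = 648)
(-39*Y(-3))*L = -39*0*648 = 0*648 = 0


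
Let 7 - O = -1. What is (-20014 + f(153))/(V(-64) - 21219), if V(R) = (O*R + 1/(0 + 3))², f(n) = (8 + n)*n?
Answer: 41571/2165254 ≈ 0.019199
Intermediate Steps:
O = 8 (O = 7 - 1*(-1) = 7 + 1 = 8)
f(n) = n*(8 + n)
V(R) = (⅓ + 8*R)² (V(R) = (8*R + 1/(0 + 3))² = (8*R + 1/3)² = (8*R + ⅓)² = (⅓ + 8*R)²)
(-20014 + f(153))/(V(-64) - 21219) = (-20014 + 153*(8 + 153))/((1 + 24*(-64))²/9 - 21219) = (-20014 + 153*161)/((1 - 1536)²/9 - 21219) = (-20014 + 24633)/((⅑)*(-1535)² - 21219) = 4619/((⅑)*2356225 - 21219) = 4619/(2356225/9 - 21219) = 4619/(2165254/9) = 4619*(9/2165254) = 41571/2165254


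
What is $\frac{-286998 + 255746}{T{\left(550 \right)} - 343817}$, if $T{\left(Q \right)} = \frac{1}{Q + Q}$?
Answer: $\frac{34377200}{378198699} \approx 0.090897$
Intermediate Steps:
$T{\left(Q \right)} = \frac{1}{2 Q}$
$\frac{-286998 + 255746}{T{\left(550 \right)} - 343817} = \frac{-286998 + 255746}{\frac{1}{2 \cdot 550} - 343817} = - \frac{31252}{\frac{1}{2} \cdot \frac{1}{550} - 343817} = - \frac{31252}{\frac{1}{1100} - 343817} = - \frac{31252}{- \frac{378198699}{1100}} = \left(-31252\right) \left(- \frac{1100}{378198699}\right) = \frac{34377200}{378198699}$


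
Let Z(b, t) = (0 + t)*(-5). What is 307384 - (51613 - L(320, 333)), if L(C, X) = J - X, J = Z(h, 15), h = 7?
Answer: 255363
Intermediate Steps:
Z(b, t) = -5*t (Z(b, t) = t*(-5) = -5*t)
J = -75 (J = -5*15 = -75)
L(C, X) = -75 - X
307384 - (51613 - L(320, 333)) = 307384 - (51613 - (-75 - 1*333)) = 307384 - (51613 - (-75 - 333)) = 307384 - (51613 - 1*(-408)) = 307384 - (51613 + 408) = 307384 - 1*52021 = 307384 - 52021 = 255363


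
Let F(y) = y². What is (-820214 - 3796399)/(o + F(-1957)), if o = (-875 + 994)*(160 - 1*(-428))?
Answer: -4616613/3899821 ≈ -1.1838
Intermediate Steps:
o = 69972 (o = 119*(160 + 428) = 119*588 = 69972)
(-820214 - 3796399)/(o + F(-1957)) = (-820214 - 3796399)/(69972 + (-1957)²) = -4616613/(69972 + 3829849) = -4616613/3899821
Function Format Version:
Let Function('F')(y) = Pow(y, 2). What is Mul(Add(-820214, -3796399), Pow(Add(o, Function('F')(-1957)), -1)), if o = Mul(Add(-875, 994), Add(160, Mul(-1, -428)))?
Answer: Rational(-4616613, 3899821) ≈ -1.1838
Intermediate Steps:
o = 69972 (o = Mul(119, Add(160, 428)) = Mul(119, 588) = 69972)
Mul(Add(-820214, -3796399), Pow(Add(o, Function('F')(-1957)), -1)) = Mul(Add(-820214, -3796399), Pow(Add(69972, Pow(-1957, 2)), -1)) = Mul(-4616613, Pow(Add(69972, 3829849), -1)) = Mul(-4616613, Pow(3899821, -1)) = Mul(-4616613, Rational(1, 3899821)) = Rational(-4616613, 3899821)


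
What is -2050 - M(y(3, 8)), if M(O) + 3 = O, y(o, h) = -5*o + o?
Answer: -2035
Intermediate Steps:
y(o, h) = -4*o
M(O) = -3 + O
-2050 - M(y(3, 8)) = -2050 - (-3 - 4*3) = -2050 - (-3 - 12) = -2050 - 1*(-15) = -2050 + 15 = -2035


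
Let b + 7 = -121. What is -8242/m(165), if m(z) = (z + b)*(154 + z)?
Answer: -8242/11803 ≈ -0.69830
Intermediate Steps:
b = -128 (b = -7 - 121 = -128)
m(z) = (-128 + z)*(154 + z) (m(z) = (z - 128)*(154 + z) = (-128 + z)*(154 + z))
-8242/m(165) = -8242/(-19712 + 165² + 26*165) = -8242/(-19712 + 27225 + 4290) = -8242/11803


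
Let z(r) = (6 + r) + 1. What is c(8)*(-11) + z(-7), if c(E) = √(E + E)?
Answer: -44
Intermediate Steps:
z(r) = 7 + r
c(E) = √2*√E (c(E) = √(2*E) = √2*√E)
c(8)*(-11) + z(-7) = (√2*√8)*(-11) + (7 - 7) = (√2*(2*√2))*(-11) + 0 = 4*(-11) + 0 = -44 + 0 = -44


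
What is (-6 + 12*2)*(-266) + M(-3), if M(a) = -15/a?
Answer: -4783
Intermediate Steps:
(-6 + 12*2)*(-266) + M(-3) = (-6 + 12*2)*(-266) - 15/(-3) = (-6 + 24)*(-266) - 15*(-1/3) = 18*(-266) + 5 = -4788 + 5 = -4783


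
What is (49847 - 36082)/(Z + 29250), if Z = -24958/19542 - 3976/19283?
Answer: 2593521366645/5510835663197 ≈ 0.47062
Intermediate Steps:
Z = -279482053/188414193 (Z = -24958*1/19542 - 3976*1/19283 = -12479/9771 - 3976/19283 = -279482053/188414193 ≈ -1.4833)
(49847 - 36082)/(Z + 29250) = (49847 - 36082)/(-279482053/188414193 + 29250) = 13765/(5510835663197/188414193) = 13765*(188414193/5510835663197) = 2593521366645/5510835663197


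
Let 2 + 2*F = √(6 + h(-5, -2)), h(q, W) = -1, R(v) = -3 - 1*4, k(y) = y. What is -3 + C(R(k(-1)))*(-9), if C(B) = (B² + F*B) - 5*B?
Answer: -822 + 63*√5/2 ≈ -751.56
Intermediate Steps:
R(v) = -7 (R(v) = -3 - 4 = -7)
F = -1 + √5/2 (F = -1 + √(6 - 1)/2 = -1 + √5/2 ≈ 0.11803)
C(B) = B² - 5*B + B*(-1 + √5/2) (C(B) = (B² + (-1 + √5/2)*B) - 5*B = (B² + B*(-1 + √5/2)) - 5*B = B² - 5*B + B*(-1 + √5/2))
-3 + C(R(k(-1)))*(-9) = -3 + ((½)*(-7)*(-12 + √5 + 2*(-7)))*(-9) = -3 + ((½)*(-7)*(-12 + √5 - 14))*(-9) = -3 + ((½)*(-7)*(-26 + √5))*(-9) = -3 + (91 - 7*√5/2)*(-9) = -3 + (-819 + 63*√5/2) = -822 + 63*√5/2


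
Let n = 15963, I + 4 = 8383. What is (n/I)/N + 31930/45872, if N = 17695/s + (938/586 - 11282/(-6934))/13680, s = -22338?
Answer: -6560219708898268475/3837160927661207384 ≈ -1.7097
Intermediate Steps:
I = 8379 (I = -4 + 8383 = 8379)
N = -3414257354681/4311410246820 (N = 17695/(-22338) + (938/586 - 11282/(-6934))/13680 = 17695*(-1/22338) + (938*(1/586) - 11282*(-1/6934))*(1/13680) = -17695/22338 + (469/293 + 5641/3467)*(1/13680) = -17695/22338 + (3278836/1015831)*(1/13680) = -17695/22338 + 819709/3474142020 = -3414257354681/4311410246820 ≈ -0.79191)
(n/I)/N + 31930/45872 = (15963/8379)/(-3414257354681/4311410246820) + 31930/45872 = (15963*(1/8379))*(-4311410246820/3414257354681) + 31930*(1/45872) = (5321/2793)*(-4311410246820/3414257354681) + 15965/22936 = -402473928479460/167298610379369 + 15965/22936 = -6560219708898268475/3837160927661207384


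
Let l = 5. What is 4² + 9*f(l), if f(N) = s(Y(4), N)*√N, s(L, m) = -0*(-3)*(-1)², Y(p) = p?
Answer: 16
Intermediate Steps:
s(L, m) = 0 (s(L, m) = -1*0*1 = 0*1 = 0)
f(N) = 0 (f(N) = 0*√N = 0)
4² + 9*f(l) = 4² + 9*0 = 16 + 0 = 16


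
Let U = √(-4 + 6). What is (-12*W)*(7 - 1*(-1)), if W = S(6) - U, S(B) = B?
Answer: -576 + 96*√2 ≈ -440.24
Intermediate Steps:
U = √2 ≈ 1.4142
W = 6 - √2 ≈ 4.5858
(-12*W)*(7 - 1*(-1)) = (-12*(6 - √2))*(7 - 1*(-1)) = (-72 + 12*√2)*(7 + 1) = (-72 + 12*√2)*8 = -576 + 96*√2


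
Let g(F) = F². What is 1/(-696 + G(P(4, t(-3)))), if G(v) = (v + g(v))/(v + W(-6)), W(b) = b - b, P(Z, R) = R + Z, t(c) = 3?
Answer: -1/688 ≈ -0.0014535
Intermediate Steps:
W(b) = 0
G(v) = (v + v²)/v (G(v) = (v + v²)/(v + 0) = (v + v²)/v)
1/(-696 + G(P(4, t(-3)))) = 1/(-696 + (1 + (3 + 4))) = 1/(-696 + (1 + 7)) = 1/(-696 + 8) = 1/(-688) = -1/688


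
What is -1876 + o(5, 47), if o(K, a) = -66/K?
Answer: -9446/5 ≈ -1889.2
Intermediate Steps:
-1876 + o(5, 47) = -1876 - 66/5 = -9446/5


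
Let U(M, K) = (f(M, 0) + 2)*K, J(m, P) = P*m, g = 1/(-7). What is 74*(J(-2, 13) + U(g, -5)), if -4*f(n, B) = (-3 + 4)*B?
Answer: -2664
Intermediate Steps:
g = -⅐ ≈ -0.14286
f(n, B) = -B/4 (f(n, B) = -(-3 + 4)*B/4 = -B/4)
U(M, K) = 2*K (U(M, K) = (-¼*0 + 2)*K = (0 + 2)*K = 2*K)
74*(J(-2, 13) + U(g, -5)) = 74*(13*(-2) + 2*(-5)) = 74*(-26 - 10) = 74*(-36) = -2664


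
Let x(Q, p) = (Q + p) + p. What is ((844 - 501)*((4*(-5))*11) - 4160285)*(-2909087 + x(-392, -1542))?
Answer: 12336874164435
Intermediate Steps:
x(Q, p) = Q + 2*p
((844 - 501)*((4*(-5))*11) - 4160285)*(-2909087 + x(-392, -1542)) = ((844 - 501)*((4*(-5))*11) - 4160285)*(-2909087 + (-392 + 2*(-1542))) = (343*(-20*11) - 4160285)*(-2909087 + (-392 - 3084)) = (343*(-220) - 4160285)*(-2909087 - 3476) = (-75460 - 4160285)*(-2912563) = -4235745*(-2912563) = 12336874164435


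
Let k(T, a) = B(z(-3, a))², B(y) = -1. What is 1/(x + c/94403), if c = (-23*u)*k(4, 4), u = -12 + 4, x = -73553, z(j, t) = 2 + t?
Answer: -94403/6943623675 ≈ -1.3596e-5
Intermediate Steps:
u = -8
k(T, a) = 1 (k(T, a) = (-1)² = 1)
c = 184 (c = -23*(-8)*1 = 184*1 = 184)
1/(x + c/94403) = 1/(-73553 + 184/94403) = 1/(-6943623675/94403) = -94403/6943623675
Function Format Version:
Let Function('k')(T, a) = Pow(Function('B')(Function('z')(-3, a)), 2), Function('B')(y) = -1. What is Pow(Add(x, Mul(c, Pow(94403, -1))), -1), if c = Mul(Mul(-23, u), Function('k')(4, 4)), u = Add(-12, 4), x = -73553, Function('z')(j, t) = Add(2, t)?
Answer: Rational(-94403, 6943623675) ≈ -1.3596e-5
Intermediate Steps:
u = -8
Function('k')(T, a) = 1 (Function('k')(T, a) = Pow(-1, 2) = 1)
c = 184 (c = Mul(Mul(-23, -8), 1) = Mul(184, 1) = 184)
Pow(Add(x, Mul(c, Pow(94403, -1))), -1) = Pow(Add(-73553, Mul(184, Pow(94403, -1))), -1) = Pow(Add(-73553, Mul(184, Rational(1, 94403))), -1) = Pow(Add(-73553, Rational(184, 94403)), -1) = Pow(Rational(-6943623675, 94403), -1) = Rational(-94403, 6943623675)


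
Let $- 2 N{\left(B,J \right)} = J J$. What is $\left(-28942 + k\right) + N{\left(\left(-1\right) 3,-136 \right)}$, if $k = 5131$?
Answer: $-33059$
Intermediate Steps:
$N{\left(B,J \right)} = - \frac{J^{2}}{2}$ ($N{\left(B,J \right)} = - \frac{J J}{2} = - \frac{J^{2}}{2}$)
$\left(-28942 + k\right) + N{\left(\left(-1\right) 3,-136 \right)} = \left(-28942 + 5131\right) - \frac{\left(-136\right)^{2}}{2} = -23811 - 9248 = -33059$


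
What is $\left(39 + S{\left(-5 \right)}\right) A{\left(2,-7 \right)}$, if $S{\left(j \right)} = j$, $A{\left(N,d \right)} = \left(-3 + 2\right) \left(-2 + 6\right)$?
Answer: $-136$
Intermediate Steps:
$A{\left(N,d \right)} = -4$ ($A{\left(N,d \right)} = \left(-1\right) 4 = -4$)
$\left(39 + S{\left(-5 \right)}\right) A{\left(2,-7 \right)} = \left(39 - 5\right) \left(-4\right) = 34 \left(-4\right) = -136$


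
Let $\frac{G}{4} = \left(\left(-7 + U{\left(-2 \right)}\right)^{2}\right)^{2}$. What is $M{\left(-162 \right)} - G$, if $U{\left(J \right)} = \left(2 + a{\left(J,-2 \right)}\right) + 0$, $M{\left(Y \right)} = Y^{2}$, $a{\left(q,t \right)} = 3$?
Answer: $26180$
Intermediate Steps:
$U{\left(J \right)} = 5$ ($U{\left(J \right)} = \left(2 + 3\right) + 0 = 5 + 0 = 5$)
$G = 64$ ($G = 4 \left(\left(-7 + 5\right)^{2}\right)^{2} = 4 \left(\left(-2\right)^{2}\right)^{2} = 4 \cdot 4^{2} = 4 \cdot 16 = 64$)
$M{\left(-162 \right)} - G = \left(-162\right)^{2} - 64 = 26244 - 64 = 26180$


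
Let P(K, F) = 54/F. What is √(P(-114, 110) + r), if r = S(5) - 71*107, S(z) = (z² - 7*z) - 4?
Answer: I*√23021790/55 ≈ 87.238*I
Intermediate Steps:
S(z) = -4 + z² - 7*z
r = -7611 (r = (-4 + 5² - 7*5) - 71*107 = (-4 + 25 - 35) - 7597 = -14 - 7597 = -7611)
√(P(-114, 110) + r) = √(54/110 - 7611) = √(54*(1/110) - 7611) = √(27/55 - 7611) = √(-418578/55) = I*√23021790/55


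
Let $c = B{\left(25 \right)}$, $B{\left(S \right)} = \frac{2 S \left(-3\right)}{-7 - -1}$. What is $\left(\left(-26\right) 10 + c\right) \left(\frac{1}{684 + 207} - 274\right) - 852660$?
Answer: $- \frac{702348805}{891} \approx -7.8827 \cdot 10^{5}$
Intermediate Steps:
$B{\left(S \right)} = S$ ($B{\left(S \right)} = \frac{\left(-6\right) S}{-7 + 1} = \frac{\left(-6\right) S}{-6} = - 6 S \left(- \frac{1}{6}\right) = S$)
$c = 25$
$\left(\left(-26\right) 10 + c\right) \left(\frac{1}{684 + 207} - 274\right) - 852660 = \left(\left(-26\right) 10 + 25\right) \left(\frac{1}{684 + 207} - 274\right) - 852660 = \left(-260 + 25\right) \left(\frac{1}{891} - 274\right) - 852660 = - 235 \left(\frac{1}{891} - 274\right) - 852660 = \left(-235\right) \left(- \frac{244133}{891}\right) - 852660 = \frac{57371255}{891} - 852660 = - \frac{702348805}{891}$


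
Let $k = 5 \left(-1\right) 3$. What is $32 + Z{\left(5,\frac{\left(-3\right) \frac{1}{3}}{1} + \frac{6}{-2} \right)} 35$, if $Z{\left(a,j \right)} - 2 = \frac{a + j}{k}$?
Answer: $\frac{299}{3} \approx 99.667$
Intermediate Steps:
$k = -15$ ($k = \left(-5\right) 3 = -15$)
$Z{\left(a,j \right)} = 2 - \frac{a}{15} - \frac{j}{15}$ ($Z{\left(a,j \right)} = 2 + \frac{a + j}{-15} = 2 + \left(a + j\right) \left(- \frac{1}{15}\right) = 2 - \left(\frac{a}{15} + \frac{j}{15}\right) = 2 - \frac{a}{15} - \frac{j}{15}$)
$32 + Z{\left(5,\frac{\left(-3\right) \frac{1}{3}}{1} + \frac{6}{-2} \right)} 35 = 32 + \left(2 - \frac{1}{3} - \frac{\frac{\left(-3\right) \frac{1}{3}}{1} + \frac{6}{-2}}{15}\right) 35 = 32 + \left(2 - \frac{1}{3} - \frac{\left(-3\right) \frac{1}{3} \cdot 1 + 6 \left(- \frac{1}{2}\right)}{15}\right) 35 = 32 + \left(2 - \frac{1}{3} - \frac{\left(-1\right) 1 - 3}{15}\right) 35 = 32 + \left(2 - \frac{1}{3} - \frac{-1 - 3}{15}\right) 35 = 32 + \left(2 - \frac{1}{3} - - \frac{4}{15}\right) 35 = 32 + \left(2 - \frac{1}{3} + \frac{4}{15}\right) 35 = 32 + \frac{29}{15} \cdot 35 = 32 + \frac{203}{3} = \frac{299}{3}$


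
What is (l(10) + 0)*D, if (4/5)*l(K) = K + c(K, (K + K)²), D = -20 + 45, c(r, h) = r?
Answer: 625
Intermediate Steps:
D = 25
l(K) = 5*K/2 (l(K) = 5*(K + K)/4 = 5*(2*K)/4 = 5*K/2)
(l(10) + 0)*D = ((5/2)*10 + 0)*25 = (25 + 0)*25 = 25*25 = 625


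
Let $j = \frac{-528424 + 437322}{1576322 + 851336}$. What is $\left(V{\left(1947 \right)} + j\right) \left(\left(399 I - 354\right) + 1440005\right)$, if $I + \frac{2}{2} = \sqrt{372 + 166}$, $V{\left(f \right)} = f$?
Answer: $\frac{3401354764205024}{1213829} + \frac{942948525288 \sqrt{538}}{1213829} \approx 2.8202 \cdot 10^{9}$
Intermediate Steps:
$I = -1 + \sqrt{538}$ ($I = -1 + \sqrt{372 + 166} = -1 + \sqrt{538} \approx 22.195$)
$j = - \frac{45551}{1213829}$ ($j = - \frac{91102}{2427658} = \left(-91102\right) \frac{1}{2427658} = - \frac{45551}{1213829} \approx -0.037527$)
$\left(V{\left(1947 \right)} + j\right) \left(\left(399 I - 354\right) + 1440005\right) = \left(1947 - \frac{45551}{1213829}\right) \left(\left(399 \left(-1 + \sqrt{538}\right) - 354\right) + 1440005\right) = \frac{2363279512 \left(\left(\left(-399 + 399 \sqrt{538}\right) - 354\right) + 1440005\right)}{1213829} = \frac{2363279512 \left(\left(-753 + 399 \sqrt{538}\right) + 1440005\right)}{1213829} = \frac{2363279512 \left(1439252 + 399 \sqrt{538}\right)}{1213829} = \frac{3401354764205024}{1213829} + \frac{942948525288 \sqrt{538}}{1213829}$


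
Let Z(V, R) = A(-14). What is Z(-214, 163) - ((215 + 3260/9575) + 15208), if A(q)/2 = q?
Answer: -29589317/1915 ≈ -15451.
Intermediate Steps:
A(q) = 2*q
Z(V, R) = -28 (Z(V, R) = 2*(-14) = -28)
Z(-214, 163) - ((215 + 3260/9575) + 15208) = -28 - ((215 + 3260/9575) + 15208) = -28 - ((215 + 3260*(1/9575)) + 15208) = -28 - ((215 + 652/1915) + 15208) = -28 - (412377/1915 + 15208) = -28 - 1*29535697/1915 = -28 - 29535697/1915 = -29589317/1915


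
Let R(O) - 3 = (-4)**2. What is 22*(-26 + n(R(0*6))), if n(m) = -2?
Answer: -616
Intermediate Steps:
R(O) = 19 (R(O) = 3 + (-4)**2 = 3 + 16 = 19)
22*(-26 + n(R(0*6))) = 22*(-26 - 2) = 22*(-28) = -616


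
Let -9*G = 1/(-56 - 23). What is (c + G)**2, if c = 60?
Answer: 1819960921/505521 ≈ 3600.2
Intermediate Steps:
G = 1/711 (G = -1/(9*(-56 - 23)) = -1/9/(-79) = -1/9*(-1/79) = 1/711 ≈ 0.0014065)
(c + G)**2 = (60 + 1/711)**2 = (42661/711)**2 = 1819960921/505521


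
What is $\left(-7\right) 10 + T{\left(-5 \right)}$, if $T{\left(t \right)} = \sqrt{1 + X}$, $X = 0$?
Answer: $-69$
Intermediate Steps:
$T{\left(t \right)} = 1$ ($T{\left(t \right)} = \sqrt{1 + 0} = \sqrt{1} = 1$)
$\left(-7\right) 10 + T{\left(-5 \right)} = \left(-7\right) 10 + 1 = -70 + 1 = -69$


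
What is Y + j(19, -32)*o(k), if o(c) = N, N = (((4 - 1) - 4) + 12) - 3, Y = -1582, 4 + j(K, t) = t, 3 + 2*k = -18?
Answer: -1870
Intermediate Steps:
k = -21/2 (k = -3/2 + (½)*(-18) = -3/2 - 9 = -21/2 ≈ -10.500)
j(K, t) = -4 + t
N = 8 (N = ((3 - 4) + 12) - 3 = (-1 + 12) - 3 = 11 - 3 = 8)
o(c) = 8
Y + j(19, -32)*o(k) = -1582 + (-4 - 32)*8 = -1582 - 36*8 = -1582 - 288 = -1870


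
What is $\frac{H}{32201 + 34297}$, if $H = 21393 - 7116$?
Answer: $\frac{4759}{22166} \approx 0.2147$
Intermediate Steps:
$H = 14277$
$\frac{H}{32201 + 34297} = \frac{14277}{32201 + 34297} = \frac{14277}{66498} = 14277 \cdot \frac{1}{66498} = \frac{4759}{22166}$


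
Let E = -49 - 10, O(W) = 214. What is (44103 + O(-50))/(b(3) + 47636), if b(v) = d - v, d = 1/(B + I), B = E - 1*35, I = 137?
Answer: 1905631/2048220 ≈ 0.93038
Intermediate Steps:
E = -59
B = -94 (B = -59 - 1*35 = -59 - 35 = -94)
d = 1/43 (d = 1/(-94 + 137) = 1/43 ≈ 0.023256)
b(v) = 1/43 - v
(44103 + O(-50))/(b(3) + 47636) = (44103 + 214)/((1/43 - 1*3) + 47636) = 44317/((1/43 - 3) + 47636) = 44317/(-128/43 + 47636) = 44317/(2048220/43) = 44317*(43/2048220) = 1905631/2048220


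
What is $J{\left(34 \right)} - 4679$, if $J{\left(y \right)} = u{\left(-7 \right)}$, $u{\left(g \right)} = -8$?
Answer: $-4687$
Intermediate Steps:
$J{\left(y \right)} = -8$
$J{\left(34 \right)} - 4679 = -8 - 4679 = -4687$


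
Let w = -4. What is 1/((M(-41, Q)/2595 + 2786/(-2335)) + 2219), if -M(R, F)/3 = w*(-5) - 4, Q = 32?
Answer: 80791/179177339 ≈ 0.00045090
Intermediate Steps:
M(R, F) = -48 (M(R, F) = -3*(-4*(-5) - 4) = -3*(20 - 4) = -3*16 = -48)
1/((M(-41, Q)/2595 + 2786/(-2335)) + 2219) = 1/((-48/2595 + 2786/(-2335)) + 2219) = 1/((-48*1/2595 + 2786*(-1/2335)) + 2219) = 1/((-16/865 - 2786/2335) + 2219) = 1/(-97890/80791 + 2219) = 1/(179177339/80791) = 80791/179177339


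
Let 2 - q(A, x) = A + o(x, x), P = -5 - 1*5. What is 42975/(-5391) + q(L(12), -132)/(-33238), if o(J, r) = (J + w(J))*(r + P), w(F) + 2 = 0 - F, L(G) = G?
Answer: -79267672/9954781 ≈ -7.9628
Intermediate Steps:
P = -10 (P = -5 - 5 = -10)
w(F) = -2 - F (w(F) = -2 + (0 - F) = -2 - F)
o(J, r) = 20 - 2*r (o(J, r) = (J + (-2 - J))*(r - 10) = -2*(-10 + r) = 20 - 2*r)
q(A, x) = -18 - A + 2*x (q(A, x) = 2 - (A + (20 - 2*x)) = 2 - (20 + A - 2*x) = 2 + (-20 - A + 2*x) = -18 - A + 2*x)
42975/(-5391) + q(L(12), -132)/(-33238) = 42975/(-5391) + (-18 - 1*12 + 2*(-132))/(-33238) = 42975*(-1/5391) + (-18 - 12 - 264)*(-1/33238) = -4775/599 - 294*(-1/33238) = -4775/599 + 147/16619 = -79267672/9954781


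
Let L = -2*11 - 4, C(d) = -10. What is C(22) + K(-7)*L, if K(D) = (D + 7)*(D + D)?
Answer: -10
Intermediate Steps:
K(D) = 2*D*(7 + D) (K(D) = (7 + D)*(2*D) = 2*D*(7 + D))
L = -26 (L = -22 - 4 = -26)
C(22) + K(-7)*L = -10 + (2*(-7)*(7 - 7))*(-26) = -10 + (2*(-7)*0)*(-26) = -10 + 0*(-26) = -10 + 0 = -10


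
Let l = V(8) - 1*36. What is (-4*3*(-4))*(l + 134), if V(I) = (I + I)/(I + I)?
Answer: 4752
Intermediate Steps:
V(I) = 1 (V(I) = (2*I)/((2*I)) = (2*I)*(1/(2*I)) = 1)
l = -35 (l = 1 - 1*36 = 1 - 36 = -35)
(-4*3*(-4))*(l + 134) = (-4*3*(-4))*(-35 + 134) = -12*(-4)*99 = 48*99 = 4752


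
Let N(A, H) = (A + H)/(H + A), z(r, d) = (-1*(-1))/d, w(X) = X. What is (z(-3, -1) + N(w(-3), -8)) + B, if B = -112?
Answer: -112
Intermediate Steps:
z(r, d) = 1/d
N(A, H) = 1 (N(A, H) = (A + H)/(A + H) = 1)
(z(-3, -1) + N(w(-3), -8)) + B = (1/(-1) + 1) - 112 = (-1 + 1) - 112 = 0 - 112 = -112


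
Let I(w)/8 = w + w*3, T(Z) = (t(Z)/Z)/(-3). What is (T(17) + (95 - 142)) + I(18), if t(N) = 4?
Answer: 26975/51 ≈ 528.92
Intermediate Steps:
T(Z) = -4/(3*Z) (T(Z) = (4/Z)/(-3) = (4/Z)*(-1/3) = -4/(3*Z))
I(w) = 32*w (I(w) = 8*(w + w*3) = 8*(w + 3*w) = 8*(4*w) = 32*w)
(T(17) + (95 - 142)) + I(18) = (-4/3/17 + (95 - 142)) + 32*18 = (-4/3*1/17 - 47) + 576 = (-4/51 - 47) + 576 = -2401/51 + 576 = 26975/51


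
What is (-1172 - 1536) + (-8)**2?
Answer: -2644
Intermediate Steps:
(-1172 - 1536) + (-8)**2 = -2708 + 64 = -2644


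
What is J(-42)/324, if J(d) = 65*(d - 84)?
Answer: -455/18 ≈ -25.278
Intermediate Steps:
J(d) = -5460 + 65*d (J(d) = 65*(-84 + d) = -5460 + 65*d)
J(-42)/324 = (-5460 + 65*(-42))/324 = (-5460 - 2730)*(1/324) = -8190*1/324 = -455/18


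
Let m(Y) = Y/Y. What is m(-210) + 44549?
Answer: 44550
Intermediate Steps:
m(Y) = 1
m(-210) + 44549 = 1 + 44549 = 44550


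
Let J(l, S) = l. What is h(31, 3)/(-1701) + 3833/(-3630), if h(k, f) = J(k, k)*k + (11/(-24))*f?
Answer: -1481981/914760 ≈ -1.6201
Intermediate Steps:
h(k, f) = k² - 11*f/24 (h(k, f) = k*k + (11/(-24))*f = k² + (11*(-1/24))*f = k² - 11*f/24)
h(31, 3)/(-1701) + 3833/(-3630) = (31² - 11/24*3)/(-1701) + 3833/(-3630) = (961 - 11/8)*(-1/1701) + 3833*(-1/3630) = (7677/8)*(-1/1701) - 3833/3630 = -853/1512 - 3833/3630 = -1481981/914760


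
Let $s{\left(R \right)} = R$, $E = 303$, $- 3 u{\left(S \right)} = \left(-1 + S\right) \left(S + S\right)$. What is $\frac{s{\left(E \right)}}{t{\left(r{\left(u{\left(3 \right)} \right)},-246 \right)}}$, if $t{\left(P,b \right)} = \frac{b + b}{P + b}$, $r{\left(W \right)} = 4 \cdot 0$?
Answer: $\frac{303}{2} \approx 151.5$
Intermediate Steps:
$u{\left(S \right)} = - \frac{2 S \left(-1 + S\right)}{3}$ ($u{\left(S \right)} = - \frac{\left(-1 + S\right) \left(S + S\right)}{3} = - \frac{\left(-1 + S\right) 2 S}{3} = - \frac{2 S \left(-1 + S\right)}{3}$)
$r{\left(W \right)} = 0$
$t{\left(P,b \right)} = \frac{2 b}{P + b}$
$\frac{s{\left(E \right)}}{t{\left(r{\left(u{\left(3 \right)} \right)},-246 \right)}} = \frac{303}{2 \left(-246\right) \frac{1}{0 - 246}} = \frac{303}{2 \left(-246\right) \frac{1}{-246}} = \frac{303}{2 \left(-246\right) \left(- \frac{1}{246}\right)} = \frac{303}{2}$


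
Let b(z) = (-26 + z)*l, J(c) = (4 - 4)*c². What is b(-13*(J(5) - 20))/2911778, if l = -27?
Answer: -3159/1455889 ≈ -0.0021698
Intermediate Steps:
J(c) = 0 (J(c) = 0*c² = 0)
b(z) = 702 - 27*z (b(z) = (-26 + z)*(-27) = 702 - 27*z)
b(-13*(J(5) - 20))/2911778 = (702 - (-351)*(0 - 20))/2911778 = (702 - (-351)*(-20))*(1/2911778) = (702 - 27*260)*(1/2911778) = (702 - 7020)*(1/2911778) = -6318*1/2911778 = -3159/1455889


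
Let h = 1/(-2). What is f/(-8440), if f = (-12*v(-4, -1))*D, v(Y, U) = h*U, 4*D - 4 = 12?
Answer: 3/1055 ≈ 0.0028436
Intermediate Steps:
D = 4 (D = 1 + (¼)*12 = 1 + 3 = 4)
h = -½ ≈ -0.50000
v(Y, U) = -U/2
f = -24 (f = -(-6)*(-1)*4 = -12*½*4 = -6*4 = -24)
f/(-8440) = -24/(-8440) = -24*(-1/8440) = 3/1055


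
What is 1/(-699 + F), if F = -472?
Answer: -1/1171 ≈ -0.00085397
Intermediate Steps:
1/(-699 + F) = 1/(-699 - 472) = 1/(-1171) = -1/1171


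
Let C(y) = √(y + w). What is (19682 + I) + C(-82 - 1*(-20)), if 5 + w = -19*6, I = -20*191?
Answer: 15862 + I*√181 ≈ 15862.0 + 13.454*I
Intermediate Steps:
I = -3820
w = -119 (w = -5 - 19*6 = -5 - 114 = -119)
C(y) = √(-119 + y) (C(y) = √(y - 119) = √(-119 + y))
(19682 + I) + C(-82 - 1*(-20)) = (19682 - 3820) + √(-119 + (-82 - 1*(-20))) = 15862 + √(-119 + (-82 + 20)) = 15862 + √(-119 - 62) = 15862 + √(-181) = 15862 + I*√181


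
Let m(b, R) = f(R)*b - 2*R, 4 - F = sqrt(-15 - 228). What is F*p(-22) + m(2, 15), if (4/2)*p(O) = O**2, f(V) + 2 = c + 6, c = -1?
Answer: 944 - 2178*I*sqrt(3) ≈ 944.0 - 3772.4*I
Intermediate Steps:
f(V) = 3 (f(V) = -2 + (-1 + 6) = -2 + 5 = 3)
F = 4 - 9*I*sqrt(3) (F = 4 - sqrt(-15 - 228) = 4 - sqrt(-243) = 4 - 9*I*sqrt(3) ≈ 4.0 - 15.588*I)
p(O) = O**2/2
m(b, R) = -2*R + 3*b (m(b, R) = 3*b - 2*R = -2*R + 3*b)
F*p(-22) + m(2, 15) = (4 - 9*I*sqrt(3))*((1/2)*(-22)**2) + (-2*15 + 3*2) = (4 - 9*I*sqrt(3))*((1/2)*484) + (-30 + 6) = (4 - 9*I*sqrt(3))*242 - 24 = (968 - 2178*I*sqrt(3)) - 24 = 944 - 2178*I*sqrt(3)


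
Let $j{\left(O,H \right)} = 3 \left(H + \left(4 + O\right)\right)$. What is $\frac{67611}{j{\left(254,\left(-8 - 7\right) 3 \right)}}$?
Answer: $\frac{22537}{213} \approx 105.81$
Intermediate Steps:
$j{\left(O,H \right)} = 12 + 3 H + 3 O$ ($j{\left(O,H \right)} = 3 \left(4 + H + O\right) = 12 + 3 H + 3 O$)
$\frac{67611}{j{\left(254,\left(-8 - 7\right) 3 \right)}} = \frac{67611}{12 + 3 \left(-8 - 7\right) 3 + 3 \cdot 254} = \frac{67611}{12 + 3 \left(\left(-15\right) 3\right) + 762} = \frac{67611}{12 + 3 \left(-45\right) + 762} = \frac{67611}{12 - 135 + 762} = \frac{67611}{639} = 67611 \cdot \frac{1}{639} = \frac{22537}{213}$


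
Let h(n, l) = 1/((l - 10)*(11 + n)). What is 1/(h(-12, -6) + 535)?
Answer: 16/8561 ≈ 0.0018689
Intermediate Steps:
h(n, l) = 1/((-10 + l)*(11 + n))
1/(h(-12, -6) + 535) = 1/(1/(-110 - 10*(-12) + 11*(-6) - 6*(-12)) + 535) = 1/(1/(-110 + 120 - 66 + 72) + 535) = 1/(1/16 + 535) = 1/(8561/16) = 16/8561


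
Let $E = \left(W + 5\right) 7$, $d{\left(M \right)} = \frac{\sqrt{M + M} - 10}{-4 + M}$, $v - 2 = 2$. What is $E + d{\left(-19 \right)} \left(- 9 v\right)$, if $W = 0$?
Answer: $\frac{445}{23} + \frac{36 i \sqrt{38}}{23} \approx 19.348 + 9.6487 i$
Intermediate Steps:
$v = 4$ ($v = 2 + 2 = 4$)
$d{\left(M \right)} = \frac{-10 + \sqrt{2} \sqrt{M}}{-4 + M}$ ($d{\left(M \right)} = \frac{\sqrt{2 M} - 10}{-4 + M} = \frac{\sqrt{2} \sqrt{M} - 10}{-4 + M} = \frac{-10 + \sqrt{2} \sqrt{M}}{-4 + M}$)
$E = 35$ ($E = \left(0 + 5\right) 7 = 5 \cdot 7 = 35$)
$E + d{\left(-19 \right)} \left(- 9 v\right) = 35 + \frac{-10 + \sqrt{2} \sqrt{-19}}{-4 - 19} \left(\left(-9\right) 4\right) = 35 + \frac{-10 + \sqrt{2} i \sqrt{19}}{-23} \left(-36\right) = 35 + - \frac{-10 + i \sqrt{38}}{23} \left(-36\right) = 35 + \left(\frac{10}{23} - \frac{i \sqrt{38}}{23}\right) \left(-36\right) = 35 - \left(\frac{360}{23} - \frac{36 i \sqrt{38}}{23}\right) = \frac{445}{23} + \frac{36 i \sqrt{38}}{23}$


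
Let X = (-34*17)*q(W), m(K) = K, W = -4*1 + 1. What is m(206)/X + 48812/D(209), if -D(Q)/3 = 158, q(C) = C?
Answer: -2348399/22831 ≈ -102.86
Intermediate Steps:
W = -3 (W = -4 + 1 = -3)
D(Q) = -474 (D(Q) = -3*158 = -474)
X = 1734 (X = -34*17*(-3) = -578*(-3) = 1734)
m(206)/X + 48812/D(209) = 206/1734 + 48812/(-474) = 206*(1/1734) + 48812*(-1/474) = 103/867 - 24406/237 = -2348399/22831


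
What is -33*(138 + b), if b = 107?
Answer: -8085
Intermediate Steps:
-33*(138 + b) = -33*(138 + 107) = -33*245 = -8085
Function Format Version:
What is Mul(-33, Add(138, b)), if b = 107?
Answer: -8085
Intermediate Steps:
Mul(-33, Add(138, b)) = Mul(-33, Add(138, 107)) = Mul(-33, 245) = -8085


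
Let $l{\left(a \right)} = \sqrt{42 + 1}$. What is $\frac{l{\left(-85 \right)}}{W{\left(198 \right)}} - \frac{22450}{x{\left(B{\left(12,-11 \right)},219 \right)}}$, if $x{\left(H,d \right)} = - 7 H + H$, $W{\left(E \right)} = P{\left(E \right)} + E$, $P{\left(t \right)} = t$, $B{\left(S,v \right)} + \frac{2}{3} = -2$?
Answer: $- \frac{11225}{8} + \frac{\sqrt{43}}{396} \approx -1403.1$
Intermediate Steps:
$B{\left(S,v \right)} = - \frac{8}{3}$ ($B{\left(S,v \right)} = - \frac{2}{3} - 2 = - \frac{8}{3}$)
$W{\left(E \right)} = 2 E$ ($W{\left(E \right)} = E + E = 2 E$)
$x{\left(H,d \right)} = - 6 H$
$l{\left(a \right)} = \sqrt{43}$
$\frac{l{\left(-85 \right)}}{W{\left(198 \right)}} - \frac{22450}{x{\left(B{\left(12,-11 \right)},219 \right)}} = \frac{\sqrt{43}}{2 \cdot 198} - \frac{22450}{\left(-6\right) \left(- \frac{8}{3}\right)} = \frac{\sqrt{43}}{396} - \frac{22450}{16} = \sqrt{43} \cdot \frac{1}{396} - \frac{11225}{8} = \frac{\sqrt{43}}{396} - \frac{11225}{8} = - \frac{11225}{8} + \frac{\sqrt{43}}{396}$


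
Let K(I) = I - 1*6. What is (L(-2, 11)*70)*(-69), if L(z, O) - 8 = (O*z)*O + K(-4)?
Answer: 1178520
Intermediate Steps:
K(I) = -6 + I (K(I) = I - 6 = -6 + I)
L(z, O) = -2 + z*O**2 (L(z, O) = 8 + ((O*z)*O + (-6 - 4)) = 8 + (z*O**2 - 10) = 8 + (-10 + z*O**2) = -2 + z*O**2)
(L(-2, 11)*70)*(-69) = ((-2 - 2*11**2)*70)*(-69) = ((-2 - 2*121)*70)*(-69) = ((-2 - 242)*70)*(-69) = -244*70*(-69) = -17080*(-69) = 1178520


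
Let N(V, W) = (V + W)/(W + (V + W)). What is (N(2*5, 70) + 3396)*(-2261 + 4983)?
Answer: 138680456/15 ≈ 9.2454e+6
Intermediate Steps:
N(V, W) = (V + W)/(V + 2*W)
(N(2*5, 70) + 3396)*(-2261 + 4983) = ((2*5 + 70)/(2*5 + 2*70) + 3396)*(-2261 + 4983) = ((10 + 70)/(10 + 140) + 3396)*2722 = (80/150 + 3396)*2722 = ((1/150)*80 + 3396)*2722 = (8/15 + 3396)*2722 = (50948/15)*2722 = 138680456/15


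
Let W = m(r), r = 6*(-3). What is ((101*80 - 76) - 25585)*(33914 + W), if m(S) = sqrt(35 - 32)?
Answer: -596242034 - 17581*sqrt(3) ≈ -5.9627e+8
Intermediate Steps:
r = -18
m(S) = sqrt(3)
W = sqrt(3) ≈ 1.7320
((101*80 - 76) - 25585)*(33914 + W) = ((101*80 - 76) - 25585)*(33914 + sqrt(3)) = ((8080 - 76) - 25585)*(33914 + sqrt(3)) = (8004 - 25585)*(33914 + sqrt(3)) = -17581*(33914 + sqrt(3)) = -596242034 - 17581*sqrt(3)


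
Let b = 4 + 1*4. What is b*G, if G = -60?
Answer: -480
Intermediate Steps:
b = 8 (b = 4 + 4 = 8)
b*G = 8*(-60) = -480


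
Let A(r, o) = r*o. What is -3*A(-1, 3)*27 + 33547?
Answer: 33790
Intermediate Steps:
A(r, o) = o*r
-3*A(-1, 3)*27 + 33547 = -9*(-1)*27 + 33547 = -3*(-3)*27 + 33547 = 9*27 + 33547 = 243 + 33547 = 33790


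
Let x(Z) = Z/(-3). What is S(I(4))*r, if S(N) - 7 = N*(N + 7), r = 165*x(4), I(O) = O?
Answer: -11220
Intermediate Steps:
x(Z) = -Z/3 (x(Z) = Z*(-⅓) = -Z/3)
r = -220 (r = 165*(-⅓*4) = 165*(-4/3) = -220)
S(N) = 7 + N*(7 + N) (S(N) = 7 + N*(N + 7) = 7 + N*(7 + N))
S(I(4))*r = (7 + 4² + 7*4)*(-220) = (7 + 16 + 28)*(-220) = 51*(-220) = -11220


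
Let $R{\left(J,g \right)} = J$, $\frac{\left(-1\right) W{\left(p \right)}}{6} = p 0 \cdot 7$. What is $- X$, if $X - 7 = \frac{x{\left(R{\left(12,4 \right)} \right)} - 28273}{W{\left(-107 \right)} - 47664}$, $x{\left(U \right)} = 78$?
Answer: $- \frac{361843}{47664} \approx -7.5915$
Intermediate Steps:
$W{\left(p \right)} = 0$ ($W{\left(p \right)} = - 6 p 0 \cdot 7 = - 6 \cdot 0 \cdot 7 = \left(-6\right) 0 = 0$)
$X = \frac{361843}{47664}$ ($X = 7 + \frac{78 - 28273}{0 - 47664} = 7 - \frac{28195}{-47664} = 7 - - \frac{28195}{47664} = 7 + \frac{28195}{47664} = \frac{361843}{47664} \approx 7.5915$)
$- X = \left(-1\right) \frac{361843}{47664} = - \frac{361843}{47664}$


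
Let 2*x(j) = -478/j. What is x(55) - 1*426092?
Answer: -23435299/55 ≈ -4.2610e+5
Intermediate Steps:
x(j) = -239/j (x(j) = (-478/j)/2 = -239/j)
x(55) - 1*426092 = -239/55 - 1*426092 = -239*1/55 - 426092 = -239/55 - 426092 = -23435299/55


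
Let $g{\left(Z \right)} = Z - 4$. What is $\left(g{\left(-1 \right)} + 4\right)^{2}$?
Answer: $1$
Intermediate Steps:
$g{\left(Z \right)} = -4 + Z$
$\left(g{\left(-1 \right)} + 4\right)^{2} = \left(\left(-4 - 1\right) + 4\right)^{2} = \left(-5 + 4\right)^{2} = \left(-1\right)^{2} = 1$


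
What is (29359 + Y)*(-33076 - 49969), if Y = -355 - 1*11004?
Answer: -1494810000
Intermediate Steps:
Y = -11359 (Y = -355 - 11004 = -11359)
(29359 + Y)*(-33076 - 49969) = (29359 - 11359)*(-33076 - 49969) = 18000*(-83045) = -1494810000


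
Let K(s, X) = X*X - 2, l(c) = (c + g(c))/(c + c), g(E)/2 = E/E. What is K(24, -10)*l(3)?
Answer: 245/3 ≈ 81.667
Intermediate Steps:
g(E) = 2 (g(E) = 2*(E/E) = 2*1 = 2)
l(c) = (2 + c)/(2*c) (l(c) = (c + 2)/(c + c) = (2 + c)/((2*c)) = (2 + c)*(1/(2*c)) = (2 + c)/(2*c))
K(s, X) = -2 + X² (K(s, X) = X² - 2 = -2 + X²)
K(24, -10)*l(3) = (-2 + (-10)²)*((½)*(2 + 3)/3) = (-2 + 100)*((½)*(⅓)*5) = 98*(⅚) = 245/3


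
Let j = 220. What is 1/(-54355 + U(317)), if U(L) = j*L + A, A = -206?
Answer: 1/15179 ≈ 6.5880e-5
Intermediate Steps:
U(L) = -206 + 220*L (U(L) = 220*L - 206 = -206 + 220*L)
1/(-54355 + U(317)) = 1/(-54355 + (-206 + 220*317)) = 1/(-54355 + (-206 + 69740)) = 1/(-54355 + 69534) = 1/15179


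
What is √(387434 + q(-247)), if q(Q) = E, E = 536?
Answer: √387970 ≈ 622.87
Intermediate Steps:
q(Q) = 536
√(387434 + q(-247)) = √(387434 + 536) = √387970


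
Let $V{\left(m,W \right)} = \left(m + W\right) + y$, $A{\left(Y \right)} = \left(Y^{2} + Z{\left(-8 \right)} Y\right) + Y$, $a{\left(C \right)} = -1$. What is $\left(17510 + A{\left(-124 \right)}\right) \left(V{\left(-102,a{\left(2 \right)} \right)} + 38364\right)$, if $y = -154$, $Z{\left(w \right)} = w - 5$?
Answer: $1309890018$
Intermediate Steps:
$Z{\left(w \right)} = -5 + w$ ($Z{\left(w \right)} = w - 5 = -5 + w$)
$A{\left(Y \right)} = Y^{2} - 12 Y$ ($A{\left(Y \right)} = \left(Y^{2} + \left(-5 - 8\right) Y\right) + Y = \left(Y^{2} - 13 Y\right) + Y = Y^{2} - 12 Y$)
$V{\left(m,W \right)} = -154 + W + m$ ($V{\left(m,W \right)} = \left(m + W\right) - 154 = \left(W + m\right) - 154 = -154 + W + m$)
$\left(17510 + A{\left(-124 \right)}\right) \left(V{\left(-102,a{\left(2 \right)} \right)} + 38364\right) = \left(17510 - 124 \left(-12 - 124\right)\right) \left(\left(-154 - 1 - 102\right) + 38364\right) = \left(17510 - -16864\right) \left(-257 + 38364\right) = \left(17510 + 16864\right) 38107 = 34374 \cdot 38107 = 1309890018$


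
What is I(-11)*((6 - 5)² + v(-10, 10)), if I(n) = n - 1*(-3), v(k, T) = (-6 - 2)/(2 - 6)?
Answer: -24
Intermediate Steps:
v(k, T) = 2 (v(k, T) = -8/(-4) = -8*(-¼) = 2)
I(n) = 3 + n (I(n) = n + 3 = 3 + n)
I(-11)*((6 - 5)² + v(-10, 10)) = (3 - 11)*((6 - 5)² + 2) = -8*(1² + 2) = -8*(1 + 2) = -8*3 = -24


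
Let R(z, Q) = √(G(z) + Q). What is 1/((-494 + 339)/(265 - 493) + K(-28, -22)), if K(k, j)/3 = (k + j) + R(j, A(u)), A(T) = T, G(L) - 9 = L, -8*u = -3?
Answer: -7762260/1164968707 - 38988*I*√202/1164968707 ≈ -0.0066631 - 0.00047566*I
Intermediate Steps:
u = 3/8 (u = -⅛*(-3) = 3/8 ≈ 0.37500)
G(L) = 9 + L
R(z, Q) = √(9 + Q + z) (R(z, Q) = √((9 + z) + Q) = √(9 + Q + z))
K(k, j) = 3*j + 3*k + 3*√(75/8 + j) (K(k, j) = 3*((k + j) + √(9 + 3/8 + j)) = 3*((j + k) + √(75/8 + j)) = 3*(j + k + √(75/8 + j)) = 3*j + 3*k + 3*√(75/8 + j))
1/((-494 + 339)/(265 - 493) + K(-28, -22)) = 1/((-494 + 339)/(265 - 493) + (3*(-22) + 3*(-28) + 3*√(150 + 16*(-22))/4)) = 1/(-155/(-228) + (-66 - 84 + 3*√(150 - 352)/4)) = 1/(-155*(-1/228) + (-66 - 84 + 3*√(-202)/4)) = 1/(155/228 + (-66 - 84 + 3*(I*√202)/4)) = 1/(155/228 + (-66 - 84 + 3*I*√202/4)) = 1/(155/228 + (-150 + 3*I*√202/4)) = 1/(-34045/228 + 3*I*√202/4)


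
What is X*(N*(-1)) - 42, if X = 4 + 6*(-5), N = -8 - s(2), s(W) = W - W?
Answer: -250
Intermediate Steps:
s(W) = 0
N = -8 (N = -8 - 1*0 = -8 + 0 = -8)
X = -26 (X = 4 - 30 = -26)
X*(N*(-1)) - 42 = -(-208)*(-1) - 42 = -26*8 - 42 = -208 - 42 = -250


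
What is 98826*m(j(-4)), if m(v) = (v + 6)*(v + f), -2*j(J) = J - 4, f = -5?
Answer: -988260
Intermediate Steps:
j(J) = 2 - J/2 (j(J) = -(J - 4)/2 = -(-4 + J)/2 = 2 - J/2)
m(v) = (-5 + v)*(6 + v) (m(v) = (v + 6)*(v - 5) = (6 + v)*(-5 + v) = (-5 + v)*(6 + v))
98826*m(j(-4)) = 98826*(-30 + (2 - ½*(-4)) + (2 - ½*(-4))²) = 98826*(-30 + (2 + 2) + (2 + 2)²) = 98826*(-30 + 4 + 4²) = 98826*(-30 + 4 + 16) = 98826*(-10) = -988260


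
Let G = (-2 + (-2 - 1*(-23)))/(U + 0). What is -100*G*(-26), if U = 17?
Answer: 49400/17 ≈ 2905.9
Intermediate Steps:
G = 19/17 (G = (-2 + (-2 - 1*(-23)))/(17 + 0) = (-2 + (-2 + 23))/17 = (-2 + 21)*(1/17) = 19*(1/17) = 19/17 ≈ 1.1176)
-100*G*(-26) = -100*19/17*(-26) = -1900/17*(-26) = 49400/17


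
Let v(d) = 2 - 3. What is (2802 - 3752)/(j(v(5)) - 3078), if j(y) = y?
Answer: 950/3079 ≈ 0.30854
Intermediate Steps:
v(d) = -1
(2802 - 3752)/(j(v(5)) - 3078) = (2802 - 3752)/(-1 - 3078) = -950/(-3079) = -950*(-1/3079) = 950/3079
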